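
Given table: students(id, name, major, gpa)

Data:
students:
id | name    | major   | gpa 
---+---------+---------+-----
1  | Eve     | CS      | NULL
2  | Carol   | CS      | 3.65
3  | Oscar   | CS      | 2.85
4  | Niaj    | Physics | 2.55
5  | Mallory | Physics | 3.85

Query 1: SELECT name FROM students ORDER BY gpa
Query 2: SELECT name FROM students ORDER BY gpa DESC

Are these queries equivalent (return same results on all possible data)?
No, not equivalent

Query 1 returns: [('Eve',), ('Niaj',), ('Oscar',), ('Carol',), ('Mallory',)]
Query 2 returns: [('Mallory',), ('Carol',), ('Oscar',), ('Niaj',), ('Eve',)]

Reason: ASC vs DESC gives opposite ordering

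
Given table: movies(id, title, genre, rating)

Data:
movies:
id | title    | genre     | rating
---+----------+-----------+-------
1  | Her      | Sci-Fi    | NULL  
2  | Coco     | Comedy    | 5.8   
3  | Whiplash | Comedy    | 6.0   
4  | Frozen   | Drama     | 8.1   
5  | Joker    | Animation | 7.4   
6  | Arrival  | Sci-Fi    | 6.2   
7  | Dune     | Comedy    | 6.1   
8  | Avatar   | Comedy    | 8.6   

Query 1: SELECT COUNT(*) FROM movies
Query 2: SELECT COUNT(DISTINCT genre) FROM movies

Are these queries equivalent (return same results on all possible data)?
No, not equivalent

Query 1 returns: [(8,)]
Query 2 returns: [(4,)]

Reason: COUNT(*) counts rows, COUNT(DISTINCT genre) counts unique genres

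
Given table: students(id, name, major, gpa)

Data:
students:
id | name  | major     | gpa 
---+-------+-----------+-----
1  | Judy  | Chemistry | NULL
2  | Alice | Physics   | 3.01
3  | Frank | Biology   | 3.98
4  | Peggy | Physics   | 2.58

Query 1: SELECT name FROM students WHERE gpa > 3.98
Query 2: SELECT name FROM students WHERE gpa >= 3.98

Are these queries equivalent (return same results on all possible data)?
No, not equivalent

Query 1 returns: []
Query 2 returns: [('Frank',)]

Reason: > vs >= gives different results when gpa = 3.98 exists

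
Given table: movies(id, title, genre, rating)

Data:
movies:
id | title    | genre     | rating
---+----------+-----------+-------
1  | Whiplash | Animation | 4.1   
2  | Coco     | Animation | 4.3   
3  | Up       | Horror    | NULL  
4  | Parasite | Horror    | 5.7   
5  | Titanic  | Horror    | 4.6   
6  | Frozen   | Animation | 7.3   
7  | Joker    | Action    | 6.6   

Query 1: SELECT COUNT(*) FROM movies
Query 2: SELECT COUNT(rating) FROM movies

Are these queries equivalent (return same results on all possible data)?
No, not equivalent

Query 1 returns: [(7,)]
Query 2 returns: [(6,)]

Reason: COUNT(*) includes NULLs, COUNT(column) excludes them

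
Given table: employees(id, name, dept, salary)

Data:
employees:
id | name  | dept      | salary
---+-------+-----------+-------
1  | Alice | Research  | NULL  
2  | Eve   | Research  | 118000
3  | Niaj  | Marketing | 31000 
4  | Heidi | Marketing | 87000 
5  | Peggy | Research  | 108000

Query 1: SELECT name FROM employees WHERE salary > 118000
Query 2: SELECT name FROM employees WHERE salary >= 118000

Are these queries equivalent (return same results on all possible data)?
No, not equivalent

Query 1 returns: []
Query 2 returns: [('Eve',)]

Reason: > vs >= gives different results when salary = 118000 exists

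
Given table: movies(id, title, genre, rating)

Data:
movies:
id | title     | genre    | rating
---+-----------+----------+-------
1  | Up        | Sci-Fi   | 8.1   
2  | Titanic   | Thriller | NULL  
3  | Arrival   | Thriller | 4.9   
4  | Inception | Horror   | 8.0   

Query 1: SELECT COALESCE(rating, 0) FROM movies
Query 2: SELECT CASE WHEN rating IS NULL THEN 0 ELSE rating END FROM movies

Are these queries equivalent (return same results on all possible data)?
Yes, equivalent

Both queries return: [(0,), (4.9,), (8.0,), (8.1,)]

Reason: COALESCE vs CASE for NULL handling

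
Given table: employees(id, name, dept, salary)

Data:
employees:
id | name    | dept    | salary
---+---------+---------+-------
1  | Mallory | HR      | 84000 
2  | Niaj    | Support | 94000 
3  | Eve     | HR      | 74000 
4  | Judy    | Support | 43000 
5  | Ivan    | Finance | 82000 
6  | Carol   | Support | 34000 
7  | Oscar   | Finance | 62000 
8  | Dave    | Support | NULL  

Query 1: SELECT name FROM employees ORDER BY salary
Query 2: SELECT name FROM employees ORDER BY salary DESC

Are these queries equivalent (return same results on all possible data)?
No, not equivalent

Query 1 returns: [('Dave',), ('Carol',), ('Judy',), ('Oscar',), ('Eve',), ('Ivan',), ('Mallory',), ('Niaj',)]
Query 2 returns: [('Niaj',), ('Mallory',), ('Ivan',), ('Eve',), ('Oscar',), ('Judy',), ('Carol',), ('Dave',)]

Reason: ASC vs DESC gives opposite ordering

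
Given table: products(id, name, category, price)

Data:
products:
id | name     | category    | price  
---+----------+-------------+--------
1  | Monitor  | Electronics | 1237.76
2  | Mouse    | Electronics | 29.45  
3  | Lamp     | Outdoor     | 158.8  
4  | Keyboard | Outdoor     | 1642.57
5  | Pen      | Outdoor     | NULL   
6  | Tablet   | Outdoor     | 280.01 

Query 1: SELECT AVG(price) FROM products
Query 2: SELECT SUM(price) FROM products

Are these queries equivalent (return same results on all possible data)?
No, not equivalent

Query 1 returns: [(669.7180000000001,)]
Query 2 returns: [(3348.59,)]

Reason: AVG vs SUM give different aggregate values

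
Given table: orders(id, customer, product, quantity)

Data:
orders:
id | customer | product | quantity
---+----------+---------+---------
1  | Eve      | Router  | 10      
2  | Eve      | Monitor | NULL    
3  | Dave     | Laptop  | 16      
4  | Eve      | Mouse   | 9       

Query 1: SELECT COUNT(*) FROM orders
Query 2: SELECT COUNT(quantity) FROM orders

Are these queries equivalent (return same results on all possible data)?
No, not equivalent

Query 1 returns: [(4,)]
Query 2 returns: [(3,)]

Reason: COUNT(*) includes NULLs, COUNT(column) excludes them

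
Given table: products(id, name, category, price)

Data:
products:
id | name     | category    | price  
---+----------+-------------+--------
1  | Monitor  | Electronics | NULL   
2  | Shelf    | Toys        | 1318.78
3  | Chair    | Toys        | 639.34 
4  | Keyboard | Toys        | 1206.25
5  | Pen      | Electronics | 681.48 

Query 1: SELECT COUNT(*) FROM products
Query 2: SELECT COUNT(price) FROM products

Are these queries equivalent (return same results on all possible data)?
No, not equivalent

Query 1 returns: [(5,)]
Query 2 returns: [(4,)]

Reason: COUNT(*) includes NULLs, COUNT(column) excludes them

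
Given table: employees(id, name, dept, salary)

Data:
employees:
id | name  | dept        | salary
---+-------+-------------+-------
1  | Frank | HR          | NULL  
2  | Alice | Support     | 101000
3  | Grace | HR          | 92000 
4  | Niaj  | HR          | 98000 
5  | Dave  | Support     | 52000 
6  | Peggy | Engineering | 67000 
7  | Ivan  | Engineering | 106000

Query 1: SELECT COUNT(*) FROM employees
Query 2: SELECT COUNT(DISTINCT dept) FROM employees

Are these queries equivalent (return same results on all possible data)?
No, not equivalent

Query 1 returns: [(7,)]
Query 2 returns: [(3,)]

Reason: COUNT(*) counts rows, COUNT(DISTINCT dept) counts unique depts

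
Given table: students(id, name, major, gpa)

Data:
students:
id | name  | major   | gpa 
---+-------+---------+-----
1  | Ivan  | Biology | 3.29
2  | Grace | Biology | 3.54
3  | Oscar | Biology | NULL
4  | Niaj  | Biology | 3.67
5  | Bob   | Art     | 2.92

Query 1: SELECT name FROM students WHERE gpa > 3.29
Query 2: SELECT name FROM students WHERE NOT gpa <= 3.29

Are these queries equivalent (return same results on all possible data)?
Yes, equivalent

Both queries return: [('Grace',), ('Niaj',)]

Reason: Both filter gpa > 3.29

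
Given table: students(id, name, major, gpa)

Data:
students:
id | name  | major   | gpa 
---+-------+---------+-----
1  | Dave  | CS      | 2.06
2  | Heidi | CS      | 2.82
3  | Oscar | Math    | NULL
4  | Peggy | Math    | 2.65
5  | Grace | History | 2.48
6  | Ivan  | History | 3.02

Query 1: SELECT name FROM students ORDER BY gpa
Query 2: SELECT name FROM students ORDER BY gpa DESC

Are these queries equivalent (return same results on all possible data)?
No, not equivalent

Query 1 returns: [('Oscar',), ('Dave',), ('Grace',), ('Peggy',), ('Heidi',), ('Ivan',)]
Query 2 returns: [('Ivan',), ('Heidi',), ('Peggy',), ('Grace',), ('Dave',), ('Oscar',)]

Reason: ASC vs DESC gives opposite ordering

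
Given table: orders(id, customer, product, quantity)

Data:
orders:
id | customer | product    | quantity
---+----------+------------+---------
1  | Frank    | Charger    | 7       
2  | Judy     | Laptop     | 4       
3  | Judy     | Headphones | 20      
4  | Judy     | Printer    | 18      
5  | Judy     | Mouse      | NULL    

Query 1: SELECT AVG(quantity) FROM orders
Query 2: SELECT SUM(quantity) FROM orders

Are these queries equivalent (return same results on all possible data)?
No, not equivalent

Query 1 returns: [(12.25,)]
Query 2 returns: [(49,)]

Reason: AVG vs SUM give different aggregate values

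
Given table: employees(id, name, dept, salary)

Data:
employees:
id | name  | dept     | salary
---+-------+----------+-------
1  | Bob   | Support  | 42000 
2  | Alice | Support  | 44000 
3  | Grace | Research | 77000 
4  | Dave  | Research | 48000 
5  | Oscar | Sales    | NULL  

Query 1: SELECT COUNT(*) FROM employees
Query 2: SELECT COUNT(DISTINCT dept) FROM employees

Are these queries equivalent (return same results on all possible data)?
No, not equivalent

Query 1 returns: [(5,)]
Query 2 returns: [(3,)]

Reason: COUNT(*) counts rows, COUNT(DISTINCT dept) counts unique depts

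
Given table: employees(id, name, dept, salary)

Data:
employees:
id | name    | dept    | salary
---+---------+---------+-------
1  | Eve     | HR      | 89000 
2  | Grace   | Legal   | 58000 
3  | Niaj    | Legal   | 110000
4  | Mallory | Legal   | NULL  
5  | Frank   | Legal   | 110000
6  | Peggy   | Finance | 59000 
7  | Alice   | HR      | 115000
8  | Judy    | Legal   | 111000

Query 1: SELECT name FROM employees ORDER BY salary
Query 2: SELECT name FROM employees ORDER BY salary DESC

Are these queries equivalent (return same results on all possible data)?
No, not equivalent

Query 1 returns: [('Mallory',), ('Grace',), ('Peggy',), ('Eve',), ('Niaj',), ('Frank',), ('Judy',), ('Alice',)]
Query 2 returns: [('Alice',), ('Judy',), ('Niaj',), ('Frank',), ('Eve',), ('Peggy',), ('Grace',), ('Mallory',)]

Reason: ASC vs DESC gives opposite ordering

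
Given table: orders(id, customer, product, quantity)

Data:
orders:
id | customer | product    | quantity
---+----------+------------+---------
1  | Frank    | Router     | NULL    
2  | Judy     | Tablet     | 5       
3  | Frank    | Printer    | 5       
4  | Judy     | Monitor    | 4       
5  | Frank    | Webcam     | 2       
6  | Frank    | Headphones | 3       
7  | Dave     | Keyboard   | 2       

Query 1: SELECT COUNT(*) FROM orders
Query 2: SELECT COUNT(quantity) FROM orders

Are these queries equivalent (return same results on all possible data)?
No, not equivalent

Query 1 returns: [(7,)]
Query 2 returns: [(6,)]

Reason: COUNT(*) includes NULLs, COUNT(column) excludes them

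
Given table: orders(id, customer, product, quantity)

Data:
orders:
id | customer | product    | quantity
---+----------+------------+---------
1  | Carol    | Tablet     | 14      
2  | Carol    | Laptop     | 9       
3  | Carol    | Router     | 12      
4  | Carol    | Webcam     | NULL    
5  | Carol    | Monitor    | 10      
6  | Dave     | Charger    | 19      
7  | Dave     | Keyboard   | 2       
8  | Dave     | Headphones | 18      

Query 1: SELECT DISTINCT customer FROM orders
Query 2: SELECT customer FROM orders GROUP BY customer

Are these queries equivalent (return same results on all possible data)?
Yes, equivalent

Both queries return: [('Carol',), ('Dave',)]

Reason: Both get unique customers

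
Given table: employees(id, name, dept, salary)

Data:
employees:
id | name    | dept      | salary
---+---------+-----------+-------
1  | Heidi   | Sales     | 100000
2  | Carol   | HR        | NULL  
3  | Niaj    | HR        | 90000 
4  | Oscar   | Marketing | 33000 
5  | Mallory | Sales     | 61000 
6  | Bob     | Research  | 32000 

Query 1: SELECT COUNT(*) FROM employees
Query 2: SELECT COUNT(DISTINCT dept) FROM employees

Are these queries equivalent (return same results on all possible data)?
No, not equivalent

Query 1 returns: [(6,)]
Query 2 returns: [(4,)]

Reason: COUNT(*) counts rows, COUNT(DISTINCT dept) counts unique depts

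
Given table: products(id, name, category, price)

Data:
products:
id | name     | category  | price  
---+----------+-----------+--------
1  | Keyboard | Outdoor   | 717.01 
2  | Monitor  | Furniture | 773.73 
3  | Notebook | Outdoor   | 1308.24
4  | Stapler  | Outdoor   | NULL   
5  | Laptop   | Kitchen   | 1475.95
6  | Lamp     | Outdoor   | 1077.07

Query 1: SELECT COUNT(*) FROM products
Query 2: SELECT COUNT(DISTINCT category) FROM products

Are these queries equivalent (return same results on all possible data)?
No, not equivalent

Query 1 returns: [(6,)]
Query 2 returns: [(3,)]

Reason: COUNT(*) counts rows, COUNT(DISTINCT category) counts unique categorys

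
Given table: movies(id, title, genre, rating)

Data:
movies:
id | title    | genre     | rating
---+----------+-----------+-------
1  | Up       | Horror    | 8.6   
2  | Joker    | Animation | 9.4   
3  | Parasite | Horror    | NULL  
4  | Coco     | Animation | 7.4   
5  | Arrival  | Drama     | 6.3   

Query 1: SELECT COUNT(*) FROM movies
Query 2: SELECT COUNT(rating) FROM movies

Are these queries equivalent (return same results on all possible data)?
No, not equivalent

Query 1 returns: [(5,)]
Query 2 returns: [(4,)]

Reason: COUNT(*) includes NULLs, COUNT(column) excludes them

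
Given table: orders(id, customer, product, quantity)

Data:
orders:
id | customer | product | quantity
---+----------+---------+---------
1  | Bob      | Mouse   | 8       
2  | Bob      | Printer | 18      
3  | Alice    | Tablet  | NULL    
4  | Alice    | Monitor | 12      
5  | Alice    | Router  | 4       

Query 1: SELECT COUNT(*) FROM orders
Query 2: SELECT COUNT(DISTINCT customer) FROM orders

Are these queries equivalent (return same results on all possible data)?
No, not equivalent

Query 1 returns: [(5,)]
Query 2 returns: [(2,)]

Reason: COUNT(*) counts rows, COUNT(DISTINCT customer) counts unique customers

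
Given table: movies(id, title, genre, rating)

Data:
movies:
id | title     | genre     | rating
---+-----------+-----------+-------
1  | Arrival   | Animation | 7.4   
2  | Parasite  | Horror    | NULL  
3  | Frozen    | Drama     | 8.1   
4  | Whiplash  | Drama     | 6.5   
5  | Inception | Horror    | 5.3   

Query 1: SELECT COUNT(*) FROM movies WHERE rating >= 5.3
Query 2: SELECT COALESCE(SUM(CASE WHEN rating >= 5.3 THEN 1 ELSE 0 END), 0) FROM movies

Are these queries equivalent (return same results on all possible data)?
Yes, equivalent

Both queries return: [(4,)]

Reason: COUNT with WHERE vs conditional SUM (COALESCE handles empty-table NULL)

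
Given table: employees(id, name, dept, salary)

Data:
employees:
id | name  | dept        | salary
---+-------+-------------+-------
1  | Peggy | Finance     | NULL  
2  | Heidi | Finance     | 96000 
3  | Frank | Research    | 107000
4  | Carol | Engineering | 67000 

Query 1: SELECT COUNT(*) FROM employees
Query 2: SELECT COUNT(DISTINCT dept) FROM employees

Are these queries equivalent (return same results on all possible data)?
No, not equivalent

Query 1 returns: [(4,)]
Query 2 returns: [(3,)]

Reason: COUNT(*) counts rows, COUNT(DISTINCT dept) counts unique depts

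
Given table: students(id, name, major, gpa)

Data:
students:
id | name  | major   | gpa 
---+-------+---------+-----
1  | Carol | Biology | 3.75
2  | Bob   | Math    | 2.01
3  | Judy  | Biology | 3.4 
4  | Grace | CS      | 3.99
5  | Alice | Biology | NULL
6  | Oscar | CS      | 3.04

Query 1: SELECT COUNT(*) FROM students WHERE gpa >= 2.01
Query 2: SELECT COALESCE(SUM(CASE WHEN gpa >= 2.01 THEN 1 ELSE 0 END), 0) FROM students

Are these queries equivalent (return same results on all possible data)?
Yes, equivalent

Both queries return: [(5,)]

Reason: COUNT with WHERE vs conditional SUM (COALESCE handles empty-table NULL)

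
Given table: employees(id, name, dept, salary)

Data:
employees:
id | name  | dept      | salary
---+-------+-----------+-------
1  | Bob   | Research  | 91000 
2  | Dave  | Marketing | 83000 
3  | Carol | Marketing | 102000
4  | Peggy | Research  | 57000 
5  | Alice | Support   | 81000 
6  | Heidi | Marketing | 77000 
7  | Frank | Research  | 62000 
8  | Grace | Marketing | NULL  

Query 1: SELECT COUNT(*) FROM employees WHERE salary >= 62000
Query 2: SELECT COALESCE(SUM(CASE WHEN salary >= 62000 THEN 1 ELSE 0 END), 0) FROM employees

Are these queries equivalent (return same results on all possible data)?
Yes, equivalent

Both queries return: [(6,)]

Reason: COUNT with WHERE vs conditional SUM (COALESCE handles empty-table NULL)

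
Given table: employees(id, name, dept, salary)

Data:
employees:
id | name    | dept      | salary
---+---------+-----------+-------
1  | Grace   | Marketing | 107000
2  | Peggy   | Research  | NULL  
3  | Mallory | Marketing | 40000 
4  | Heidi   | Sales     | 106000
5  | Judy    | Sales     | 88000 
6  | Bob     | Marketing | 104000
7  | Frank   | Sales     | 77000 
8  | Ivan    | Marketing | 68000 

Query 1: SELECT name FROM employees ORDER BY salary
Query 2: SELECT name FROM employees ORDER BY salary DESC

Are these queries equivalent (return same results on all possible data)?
No, not equivalent

Query 1 returns: [('Peggy',), ('Mallory',), ('Ivan',), ('Frank',), ('Judy',), ('Bob',), ('Heidi',), ('Grace',)]
Query 2 returns: [('Grace',), ('Heidi',), ('Bob',), ('Judy',), ('Frank',), ('Ivan',), ('Mallory',), ('Peggy',)]

Reason: ASC vs DESC gives opposite ordering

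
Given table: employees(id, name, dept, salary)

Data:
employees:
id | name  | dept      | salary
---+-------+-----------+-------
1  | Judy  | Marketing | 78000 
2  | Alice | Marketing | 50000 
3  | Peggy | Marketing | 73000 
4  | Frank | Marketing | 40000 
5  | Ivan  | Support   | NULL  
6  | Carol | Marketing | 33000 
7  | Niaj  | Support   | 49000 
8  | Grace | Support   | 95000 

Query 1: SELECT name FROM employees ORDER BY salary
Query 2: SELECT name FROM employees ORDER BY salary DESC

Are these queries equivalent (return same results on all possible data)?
No, not equivalent

Query 1 returns: [('Ivan',), ('Carol',), ('Frank',), ('Niaj',), ('Alice',), ('Peggy',), ('Judy',), ('Grace',)]
Query 2 returns: [('Grace',), ('Judy',), ('Peggy',), ('Alice',), ('Niaj',), ('Frank',), ('Carol',), ('Ivan',)]

Reason: ASC vs DESC gives opposite ordering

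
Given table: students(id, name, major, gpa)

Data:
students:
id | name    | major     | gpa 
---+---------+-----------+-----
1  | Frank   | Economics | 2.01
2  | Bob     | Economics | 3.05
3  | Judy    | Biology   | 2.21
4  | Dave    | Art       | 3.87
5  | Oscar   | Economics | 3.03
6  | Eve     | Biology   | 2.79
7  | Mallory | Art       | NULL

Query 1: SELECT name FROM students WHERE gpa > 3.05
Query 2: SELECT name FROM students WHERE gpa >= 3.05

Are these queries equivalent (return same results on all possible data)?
No, not equivalent

Query 1 returns: [('Dave',)]
Query 2 returns: [('Bob',), ('Dave',)]

Reason: > vs >= gives different results when gpa = 3.05 exists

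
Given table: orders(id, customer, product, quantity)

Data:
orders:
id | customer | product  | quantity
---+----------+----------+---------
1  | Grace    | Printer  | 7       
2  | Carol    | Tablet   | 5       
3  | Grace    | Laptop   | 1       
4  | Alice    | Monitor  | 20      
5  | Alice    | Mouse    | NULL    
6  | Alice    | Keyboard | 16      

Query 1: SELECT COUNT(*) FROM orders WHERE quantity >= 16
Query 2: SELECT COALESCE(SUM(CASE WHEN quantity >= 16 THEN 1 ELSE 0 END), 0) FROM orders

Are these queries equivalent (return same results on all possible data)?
Yes, equivalent

Both queries return: [(2,)]

Reason: COUNT with WHERE vs conditional SUM (COALESCE handles empty-table NULL)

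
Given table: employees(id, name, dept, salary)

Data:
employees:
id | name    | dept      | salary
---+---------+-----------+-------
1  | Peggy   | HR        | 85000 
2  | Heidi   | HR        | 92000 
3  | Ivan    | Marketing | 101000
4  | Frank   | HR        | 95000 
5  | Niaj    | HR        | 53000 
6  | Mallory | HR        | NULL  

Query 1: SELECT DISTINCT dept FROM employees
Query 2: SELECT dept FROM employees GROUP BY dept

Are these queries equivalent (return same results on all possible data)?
Yes, equivalent

Both queries return: [('HR',), ('Marketing',)]

Reason: Both get unique depts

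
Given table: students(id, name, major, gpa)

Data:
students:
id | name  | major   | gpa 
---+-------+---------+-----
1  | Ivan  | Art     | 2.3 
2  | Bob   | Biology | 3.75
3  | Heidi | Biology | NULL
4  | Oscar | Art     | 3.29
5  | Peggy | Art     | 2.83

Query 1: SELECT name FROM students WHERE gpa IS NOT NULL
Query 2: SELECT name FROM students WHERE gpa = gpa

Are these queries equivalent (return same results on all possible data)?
Yes, equivalent

Both queries return: [('Bob',), ('Ivan',), ('Oscar',), ('Peggy',)]

Reason: IS NOT NULL vs self-equality (both exclude NULLs)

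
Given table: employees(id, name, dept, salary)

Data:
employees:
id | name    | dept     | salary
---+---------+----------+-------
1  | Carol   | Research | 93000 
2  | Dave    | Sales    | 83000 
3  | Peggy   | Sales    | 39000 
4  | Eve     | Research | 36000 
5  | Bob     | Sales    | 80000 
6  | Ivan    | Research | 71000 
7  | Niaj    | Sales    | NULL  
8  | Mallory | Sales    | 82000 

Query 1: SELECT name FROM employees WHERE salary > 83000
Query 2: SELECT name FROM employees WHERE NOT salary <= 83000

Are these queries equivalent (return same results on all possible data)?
Yes, equivalent

Both queries return: [('Carol',)]

Reason: Both filter salary > 83000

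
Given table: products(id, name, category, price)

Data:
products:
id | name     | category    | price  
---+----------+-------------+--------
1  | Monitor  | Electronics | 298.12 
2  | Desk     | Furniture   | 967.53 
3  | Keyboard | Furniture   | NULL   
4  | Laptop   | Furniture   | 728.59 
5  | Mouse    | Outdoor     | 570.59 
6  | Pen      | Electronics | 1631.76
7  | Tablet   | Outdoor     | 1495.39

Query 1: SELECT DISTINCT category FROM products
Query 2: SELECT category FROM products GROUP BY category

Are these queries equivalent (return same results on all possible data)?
Yes, equivalent

Both queries return: [('Electronics',), ('Furniture',), ('Outdoor',)]

Reason: Both get unique categorys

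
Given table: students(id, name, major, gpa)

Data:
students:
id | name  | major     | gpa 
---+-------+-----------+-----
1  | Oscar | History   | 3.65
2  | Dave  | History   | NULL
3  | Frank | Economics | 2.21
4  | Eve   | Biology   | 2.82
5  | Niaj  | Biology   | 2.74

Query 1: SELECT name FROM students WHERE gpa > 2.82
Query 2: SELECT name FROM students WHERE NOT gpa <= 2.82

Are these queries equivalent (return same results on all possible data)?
Yes, equivalent

Both queries return: [('Oscar',)]

Reason: Both filter gpa > 2.82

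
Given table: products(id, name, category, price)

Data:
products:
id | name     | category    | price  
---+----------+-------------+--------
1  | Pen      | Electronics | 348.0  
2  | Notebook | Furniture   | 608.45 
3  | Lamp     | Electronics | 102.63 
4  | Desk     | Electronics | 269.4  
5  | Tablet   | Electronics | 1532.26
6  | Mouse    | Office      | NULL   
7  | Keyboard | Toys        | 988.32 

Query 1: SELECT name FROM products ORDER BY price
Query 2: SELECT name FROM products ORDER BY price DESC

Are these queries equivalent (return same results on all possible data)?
No, not equivalent

Query 1 returns: [('Mouse',), ('Lamp',), ('Desk',), ('Pen',), ('Notebook',), ('Keyboard',), ('Tablet',)]
Query 2 returns: [('Tablet',), ('Keyboard',), ('Notebook',), ('Pen',), ('Desk',), ('Lamp',), ('Mouse',)]

Reason: ASC vs DESC gives opposite ordering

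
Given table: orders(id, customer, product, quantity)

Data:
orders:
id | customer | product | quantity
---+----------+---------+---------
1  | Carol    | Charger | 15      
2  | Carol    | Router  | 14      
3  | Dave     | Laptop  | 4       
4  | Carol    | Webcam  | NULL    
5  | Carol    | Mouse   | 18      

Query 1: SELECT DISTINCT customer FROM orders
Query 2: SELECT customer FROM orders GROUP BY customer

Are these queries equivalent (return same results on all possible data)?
Yes, equivalent

Both queries return: [('Carol',), ('Dave',)]

Reason: Both get unique customers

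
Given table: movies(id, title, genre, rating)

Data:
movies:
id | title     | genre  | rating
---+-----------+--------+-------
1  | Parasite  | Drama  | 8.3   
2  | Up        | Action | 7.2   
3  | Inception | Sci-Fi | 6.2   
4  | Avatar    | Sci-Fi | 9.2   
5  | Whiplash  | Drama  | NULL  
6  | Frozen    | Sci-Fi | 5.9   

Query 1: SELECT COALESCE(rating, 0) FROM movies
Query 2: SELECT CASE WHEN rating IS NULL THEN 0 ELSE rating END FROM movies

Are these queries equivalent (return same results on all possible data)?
Yes, equivalent

Both queries return: [(0,), (5.9,), (6.2,), (7.2,), (8.3,), (9.2,)]

Reason: COALESCE vs CASE for NULL handling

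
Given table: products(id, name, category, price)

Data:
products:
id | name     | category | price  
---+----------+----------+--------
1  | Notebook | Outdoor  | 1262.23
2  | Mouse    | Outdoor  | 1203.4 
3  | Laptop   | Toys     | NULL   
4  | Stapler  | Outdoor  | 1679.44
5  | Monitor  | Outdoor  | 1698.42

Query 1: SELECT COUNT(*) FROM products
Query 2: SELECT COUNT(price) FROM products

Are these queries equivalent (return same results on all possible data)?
No, not equivalent

Query 1 returns: [(5,)]
Query 2 returns: [(4,)]

Reason: COUNT(*) includes NULLs, COUNT(column) excludes them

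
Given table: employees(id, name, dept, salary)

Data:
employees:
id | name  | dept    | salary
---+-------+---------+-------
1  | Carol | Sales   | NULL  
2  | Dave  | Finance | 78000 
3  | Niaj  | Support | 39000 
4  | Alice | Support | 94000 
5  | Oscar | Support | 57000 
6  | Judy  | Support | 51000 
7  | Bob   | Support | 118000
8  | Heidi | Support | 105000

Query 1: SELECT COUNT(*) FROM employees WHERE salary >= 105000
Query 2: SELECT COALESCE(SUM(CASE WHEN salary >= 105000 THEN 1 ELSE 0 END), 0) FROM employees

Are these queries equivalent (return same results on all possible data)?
Yes, equivalent

Both queries return: [(2,)]

Reason: COUNT with WHERE vs conditional SUM (COALESCE handles empty-table NULL)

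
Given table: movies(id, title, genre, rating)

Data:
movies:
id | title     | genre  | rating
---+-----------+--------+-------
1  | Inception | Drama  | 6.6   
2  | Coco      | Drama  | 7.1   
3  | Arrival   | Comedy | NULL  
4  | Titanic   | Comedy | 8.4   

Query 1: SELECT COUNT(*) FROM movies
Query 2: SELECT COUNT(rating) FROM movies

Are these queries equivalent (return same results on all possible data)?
No, not equivalent

Query 1 returns: [(4,)]
Query 2 returns: [(3,)]

Reason: COUNT(*) includes NULLs, COUNT(column) excludes them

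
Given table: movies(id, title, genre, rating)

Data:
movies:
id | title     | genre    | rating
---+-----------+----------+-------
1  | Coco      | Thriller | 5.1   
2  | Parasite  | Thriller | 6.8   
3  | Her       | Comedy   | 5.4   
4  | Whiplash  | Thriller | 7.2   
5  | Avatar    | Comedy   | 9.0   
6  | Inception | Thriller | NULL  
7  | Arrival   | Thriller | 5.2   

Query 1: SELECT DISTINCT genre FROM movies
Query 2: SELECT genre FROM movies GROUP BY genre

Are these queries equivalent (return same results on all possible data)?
Yes, equivalent

Both queries return: [('Comedy',), ('Thriller',)]

Reason: Both get unique genres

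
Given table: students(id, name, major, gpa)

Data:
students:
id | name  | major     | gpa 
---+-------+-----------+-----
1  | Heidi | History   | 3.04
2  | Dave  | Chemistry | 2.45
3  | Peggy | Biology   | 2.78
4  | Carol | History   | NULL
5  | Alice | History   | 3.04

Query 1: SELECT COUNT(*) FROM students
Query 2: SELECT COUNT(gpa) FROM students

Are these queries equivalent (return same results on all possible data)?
No, not equivalent

Query 1 returns: [(5,)]
Query 2 returns: [(4,)]

Reason: COUNT(*) includes NULLs, COUNT(column) excludes them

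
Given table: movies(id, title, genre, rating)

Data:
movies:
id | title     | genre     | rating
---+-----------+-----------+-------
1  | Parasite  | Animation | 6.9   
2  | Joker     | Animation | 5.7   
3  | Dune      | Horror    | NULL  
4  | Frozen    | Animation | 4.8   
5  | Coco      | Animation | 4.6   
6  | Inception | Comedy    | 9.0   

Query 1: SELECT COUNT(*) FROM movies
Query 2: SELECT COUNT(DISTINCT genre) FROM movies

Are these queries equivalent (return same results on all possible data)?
No, not equivalent

Query 1 returns: [(6,)]
Query 2 returns: [(3,)]

Reason: COUNT(*) counts rows, COUNT(DISTINCT genre) counts unique genres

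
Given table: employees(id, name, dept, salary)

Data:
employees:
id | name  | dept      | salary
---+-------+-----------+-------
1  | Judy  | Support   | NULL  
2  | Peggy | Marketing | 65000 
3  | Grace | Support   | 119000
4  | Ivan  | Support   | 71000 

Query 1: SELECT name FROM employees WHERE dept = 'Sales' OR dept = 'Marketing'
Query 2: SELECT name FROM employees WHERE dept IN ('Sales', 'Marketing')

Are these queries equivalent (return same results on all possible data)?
Yes, equivalent

Both queries return: [('Peggy',)]

Reason: OR vs IN are equivalent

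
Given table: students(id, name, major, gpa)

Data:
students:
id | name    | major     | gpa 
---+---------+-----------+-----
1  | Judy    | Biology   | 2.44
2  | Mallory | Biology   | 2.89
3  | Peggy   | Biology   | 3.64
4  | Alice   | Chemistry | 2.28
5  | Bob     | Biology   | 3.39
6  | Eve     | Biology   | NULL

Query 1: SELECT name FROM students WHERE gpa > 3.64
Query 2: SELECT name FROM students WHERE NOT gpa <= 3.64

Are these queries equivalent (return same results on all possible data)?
Yes, equivalent

Both queries return: []

Reason: Both filter gpa > 3.64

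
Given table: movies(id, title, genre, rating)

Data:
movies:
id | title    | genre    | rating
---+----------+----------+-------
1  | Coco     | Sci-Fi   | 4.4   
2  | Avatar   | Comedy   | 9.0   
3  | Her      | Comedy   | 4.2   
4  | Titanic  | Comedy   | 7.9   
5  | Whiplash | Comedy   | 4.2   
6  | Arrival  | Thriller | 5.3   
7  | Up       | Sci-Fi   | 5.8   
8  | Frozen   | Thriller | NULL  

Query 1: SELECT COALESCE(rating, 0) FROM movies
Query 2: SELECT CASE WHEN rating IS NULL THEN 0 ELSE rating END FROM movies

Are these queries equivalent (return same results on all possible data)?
Yes, equivalent

Both queries return: [(0,), (4.2,), (4.2,), (4.4,), (5.3,), (5.8,), (7.9,), (9.0,)]

Reason: COALESCE vs CASE for NULL handling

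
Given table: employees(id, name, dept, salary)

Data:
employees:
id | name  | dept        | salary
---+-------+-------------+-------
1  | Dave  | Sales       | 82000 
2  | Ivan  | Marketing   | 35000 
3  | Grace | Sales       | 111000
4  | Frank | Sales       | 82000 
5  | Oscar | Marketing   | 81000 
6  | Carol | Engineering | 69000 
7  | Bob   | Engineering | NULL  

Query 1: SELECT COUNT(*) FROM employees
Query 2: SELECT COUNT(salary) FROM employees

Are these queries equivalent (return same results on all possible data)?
No, not equivalent

Query 1 returns: [(7,)]
Query 2 returns: [(6,)]

Reason: COUNT(*) includes NULLs, COUNT(column) excludes them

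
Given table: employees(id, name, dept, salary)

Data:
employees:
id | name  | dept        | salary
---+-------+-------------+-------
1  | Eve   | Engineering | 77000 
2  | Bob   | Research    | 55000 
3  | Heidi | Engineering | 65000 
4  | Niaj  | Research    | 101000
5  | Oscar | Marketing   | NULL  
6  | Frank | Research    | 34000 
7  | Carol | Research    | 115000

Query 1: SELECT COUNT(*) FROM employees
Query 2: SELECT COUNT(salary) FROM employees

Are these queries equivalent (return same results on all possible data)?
No, not equivalent

Query 1 returns: [(7,)]
Query 2 returns: [(6,)]

Reason: COUNT(*) includes NULLs, COUNT(column) excludes them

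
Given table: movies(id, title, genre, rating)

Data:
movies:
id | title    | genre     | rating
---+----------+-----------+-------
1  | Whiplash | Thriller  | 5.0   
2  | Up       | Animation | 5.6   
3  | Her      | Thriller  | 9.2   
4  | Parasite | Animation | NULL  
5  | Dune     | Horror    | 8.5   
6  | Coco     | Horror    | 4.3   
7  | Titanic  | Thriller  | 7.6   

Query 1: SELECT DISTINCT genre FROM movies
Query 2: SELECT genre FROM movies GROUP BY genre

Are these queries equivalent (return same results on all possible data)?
Yes, equivalent

Both queries return: [('Animation',), ('Horror',), ('Thriller',)]

Reason: Both get unique genres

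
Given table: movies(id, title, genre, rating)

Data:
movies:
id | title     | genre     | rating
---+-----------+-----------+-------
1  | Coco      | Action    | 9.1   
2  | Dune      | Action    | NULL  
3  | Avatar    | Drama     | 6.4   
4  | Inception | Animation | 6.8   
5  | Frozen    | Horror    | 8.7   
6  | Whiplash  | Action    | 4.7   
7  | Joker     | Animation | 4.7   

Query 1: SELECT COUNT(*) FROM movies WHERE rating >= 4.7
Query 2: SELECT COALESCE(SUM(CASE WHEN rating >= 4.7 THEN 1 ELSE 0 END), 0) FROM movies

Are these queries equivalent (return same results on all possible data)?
Yes, equivalent

Both queries return: [(6,)]

Reason: COUNT with WHERE vs conditional SUM (COALESCE handles empty-table NULL)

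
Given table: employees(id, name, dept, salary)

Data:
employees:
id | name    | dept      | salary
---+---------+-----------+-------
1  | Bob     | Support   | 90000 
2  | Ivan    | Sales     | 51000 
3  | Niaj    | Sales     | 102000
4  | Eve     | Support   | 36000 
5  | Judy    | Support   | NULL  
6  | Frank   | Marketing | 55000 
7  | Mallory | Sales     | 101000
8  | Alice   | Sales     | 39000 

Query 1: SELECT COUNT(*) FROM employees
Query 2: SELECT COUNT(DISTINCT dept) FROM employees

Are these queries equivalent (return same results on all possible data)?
No, not equivalent

Query 1 returns: [(8,)]
Query 2 returns: [(3,)]

Reason: COUNT(*) counts rows, COUNT(DISTINCT dept) counts unique depts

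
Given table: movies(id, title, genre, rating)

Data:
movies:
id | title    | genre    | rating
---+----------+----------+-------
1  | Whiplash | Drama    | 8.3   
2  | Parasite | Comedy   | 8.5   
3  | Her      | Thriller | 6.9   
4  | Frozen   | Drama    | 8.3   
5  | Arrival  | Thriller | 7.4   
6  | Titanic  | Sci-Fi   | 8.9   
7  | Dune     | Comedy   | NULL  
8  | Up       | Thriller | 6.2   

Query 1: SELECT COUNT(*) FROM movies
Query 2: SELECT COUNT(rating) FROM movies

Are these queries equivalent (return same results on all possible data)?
No, not equivalent

Query 1 returns: [(8,)]
Query 2 returns: [(7,)]

Reason: COUNT(*) includes NULLs, COUNT(column) excludes them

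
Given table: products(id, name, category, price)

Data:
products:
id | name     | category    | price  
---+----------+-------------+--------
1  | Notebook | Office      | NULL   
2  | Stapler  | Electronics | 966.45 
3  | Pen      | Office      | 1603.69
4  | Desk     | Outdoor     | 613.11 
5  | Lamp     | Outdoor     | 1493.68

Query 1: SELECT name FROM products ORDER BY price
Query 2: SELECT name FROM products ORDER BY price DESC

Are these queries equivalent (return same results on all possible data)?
No, not equivalent

Query 1 returns: [('Notebook',), ('Desk',), ('Stapler',), ('Lamp',), ('Pen',)]
Query 2 returns: [('Pen',), ('Lamp',), ('Stapler',), ('Desk',), ('Notebook',)]

Reason: ASC vs DESC gives opposite ordering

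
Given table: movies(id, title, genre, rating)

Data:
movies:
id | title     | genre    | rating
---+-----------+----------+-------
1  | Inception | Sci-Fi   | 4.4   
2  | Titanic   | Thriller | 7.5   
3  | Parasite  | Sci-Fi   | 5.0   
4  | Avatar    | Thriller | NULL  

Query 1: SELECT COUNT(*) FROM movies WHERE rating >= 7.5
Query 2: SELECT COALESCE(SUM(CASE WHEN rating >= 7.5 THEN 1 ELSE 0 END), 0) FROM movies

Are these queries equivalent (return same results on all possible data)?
Yes, equivalent

Both queries return: [(1,)]

Reason: COUNT with WHERE vs conditional SUM (COALESCE handles empty-table NULL)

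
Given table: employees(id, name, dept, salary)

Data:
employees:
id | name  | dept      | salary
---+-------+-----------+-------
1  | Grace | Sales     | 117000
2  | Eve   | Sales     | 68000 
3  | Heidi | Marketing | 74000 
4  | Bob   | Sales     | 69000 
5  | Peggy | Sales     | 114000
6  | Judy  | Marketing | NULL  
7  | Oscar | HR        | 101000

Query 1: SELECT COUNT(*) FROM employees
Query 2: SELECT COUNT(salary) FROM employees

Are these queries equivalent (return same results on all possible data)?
No, not equivalent

Query 1 returns: [(7,)]
Query 2 returns: [(6,)]

Reason: COUNT(*) includes NULLs, COUNT(column) excludes them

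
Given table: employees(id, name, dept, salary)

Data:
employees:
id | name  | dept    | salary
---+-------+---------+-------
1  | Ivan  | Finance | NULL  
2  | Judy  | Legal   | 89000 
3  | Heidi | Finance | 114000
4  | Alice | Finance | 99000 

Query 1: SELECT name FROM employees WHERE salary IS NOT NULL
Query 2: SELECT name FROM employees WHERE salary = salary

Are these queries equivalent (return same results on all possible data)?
Yes, equivalent

Both queries return: [('Alice',), ('Heidi',), ('Judy',)]

Reason: IS NOT NULL vs self-equality (both exclude NULLs)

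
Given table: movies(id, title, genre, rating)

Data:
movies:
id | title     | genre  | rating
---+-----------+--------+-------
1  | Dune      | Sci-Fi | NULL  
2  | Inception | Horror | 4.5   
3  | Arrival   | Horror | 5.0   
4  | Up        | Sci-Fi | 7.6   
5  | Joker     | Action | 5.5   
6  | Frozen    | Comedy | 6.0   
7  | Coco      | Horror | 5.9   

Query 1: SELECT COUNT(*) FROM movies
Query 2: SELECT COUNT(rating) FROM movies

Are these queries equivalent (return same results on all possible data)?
No, not equivalent

Query 1 returns: [(7,)]
Query 2 returns: [(6,)]

Reason: COUNT(*) includes NULLs, COUNT(column) excludes them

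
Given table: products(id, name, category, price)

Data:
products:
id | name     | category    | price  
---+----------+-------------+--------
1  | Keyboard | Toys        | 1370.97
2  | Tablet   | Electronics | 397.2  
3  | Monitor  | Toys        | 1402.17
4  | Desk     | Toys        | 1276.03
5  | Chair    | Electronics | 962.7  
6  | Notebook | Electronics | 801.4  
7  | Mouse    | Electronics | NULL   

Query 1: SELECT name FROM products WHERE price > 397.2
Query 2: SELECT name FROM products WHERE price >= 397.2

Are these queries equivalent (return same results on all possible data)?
No, not equivalent

Query 1 returns: [('Keyboard',), ('Monitor',), ('Desk',), ('Chair',), ('Notebook',)]
Query 2 returns: [('Keyboard',), ('Tablet',), ('Monitor',), ('Desk',), ('Chair',), ('Notebook',)]

Reason: > vs >= gives different results when price = 397.2 exists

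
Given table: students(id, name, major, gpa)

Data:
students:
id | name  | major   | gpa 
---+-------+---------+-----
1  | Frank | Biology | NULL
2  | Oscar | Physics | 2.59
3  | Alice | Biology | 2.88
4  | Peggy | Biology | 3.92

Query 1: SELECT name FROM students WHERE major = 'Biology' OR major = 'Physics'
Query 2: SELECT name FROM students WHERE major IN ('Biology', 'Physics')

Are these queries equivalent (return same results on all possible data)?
Yes, equivalent

Both queries return: [('Alice',), ('Frank',), ('Oscar',), ('Peggy',)]

Reason: OR vs IN are equivalent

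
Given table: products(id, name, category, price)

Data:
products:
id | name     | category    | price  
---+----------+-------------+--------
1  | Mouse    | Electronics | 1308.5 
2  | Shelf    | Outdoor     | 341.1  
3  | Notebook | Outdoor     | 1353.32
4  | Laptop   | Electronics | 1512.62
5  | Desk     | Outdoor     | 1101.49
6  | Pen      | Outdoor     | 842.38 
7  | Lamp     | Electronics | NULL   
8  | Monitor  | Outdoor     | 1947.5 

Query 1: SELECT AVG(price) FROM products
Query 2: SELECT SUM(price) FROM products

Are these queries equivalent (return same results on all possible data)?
No, not equivalent

Query 1 returns: [(1200.9871428571428,)]
Query 2 returns: [(8406.91,)]

Reason: AVG vs SUM give different aggregate values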